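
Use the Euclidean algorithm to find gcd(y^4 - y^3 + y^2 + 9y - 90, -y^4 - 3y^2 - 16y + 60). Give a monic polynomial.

y^3 + 2y^2 + 7y + 30

By polynomial division,
  y^4 - y^3 + y^2 + 9y - 90 = (-1)(-y^4 - 3y^2 - 16y + 60) + (-y^3 - 2y^2 - 7y - 30)
  -y^4 - 3y^2 - 16y + 60 = (y - 2)(-y^3 - 2y^2 - 7y - 30) + (0)
Last nonzero remainder: -y^3 - 2y^2 - 7y - 30. Dividing through by -1 gives the monic gcd y^3 + 2y^2 + 7y + 30.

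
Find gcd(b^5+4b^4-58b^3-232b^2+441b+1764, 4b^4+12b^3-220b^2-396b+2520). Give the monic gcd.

b^2+4b-21

By polynomial division,
  b^5+4b^4-58b^3-232b^2+441b+1764 = ((1/4)b+1/4)(4b^4+12b^3-220b^2-396b+2520) + (-6b^3-78b^2-90b+1134)
  4b^4+12b^3-220b^2-396b+2520 = (-(2/3)b+20/3)(-6b^3-78b^2-90b+1134) + (240b^2+960b-5040)
  -6b^3-78b^2-90b+1134 = (-(1/40)b-9/40)(240b^2+960b-5040) + (0)
Last nonzero remainder: 240b^2+960b-5040. Dividing through by 240 gives the monic gcd b^2+4b-21.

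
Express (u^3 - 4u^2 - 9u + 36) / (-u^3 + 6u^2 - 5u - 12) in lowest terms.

(-u - 3)/(u + 1)

Euclidean algorithm in ℚ[u]:
  u^3 - 4u^2 - 9u + 36 = (-1)(-u^3 + 6u^2 - 5u - 12) + (2u^2 - 14u + 24)
  -u^3 + 6u^2 - 5u - 12 = (-(1/2)u - 1/2)(2u^2 - 14u + 24) + (0)
Last nonzero remainder: 2u^2 - 14u + 24. Dividing through by 2 gives the monic gcd u^2 - 7u + 12.
Cancel u^2 - 7u + 12 from numerator and denominator to get the reduced form.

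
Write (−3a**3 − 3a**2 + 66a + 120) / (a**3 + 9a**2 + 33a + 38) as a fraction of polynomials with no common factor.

Euclidean algorithm in ℚ[a]:
  −3a**3 − 3a**2 + 66a + 120 = (−3)(a**3 + 9a**2 + 33a + 38) + (24a**2 + 165a + 234)
  a**3 + 9a**2 + 33a + 38 = ((1/24)a + 17/192)(24a**2 + 165a + 234) + ((553/64)a + 553/32)
  24a**2 + 165a + 234 = ((1536/553)a + 7488/553)((553/64)a + 553/32) + (0)
Last nonzero remainder: (553/64)a + 553/32. Dividing through by 553/64 gives the monic gcd a + 2.
Cancel a + 2 from numerator and denominator to get the reduced form.

(−3a**2 + 3a + 60)/(a**2 + 7a + 19)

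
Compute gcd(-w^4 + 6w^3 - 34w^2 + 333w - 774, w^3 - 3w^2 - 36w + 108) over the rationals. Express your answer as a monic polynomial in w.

w^2 - 9w + 18

Euclidean algorithm in ℚ[w]:
  -w^4 + 6w^3 - 34w^2 + 333w - 774 = (-w + 3)(w^3 - 3w^2 - 36w + 108) + (-61w^2 + 549w - 1098)
  w^3 - 3w^2 - 36w + 108 = (-(1/61)w - 6/61)(-61w^2 + 549w - 1098) + (0)
Last nonzero remainder: -61w^2 + 549w - 1098. Dividing through by -61 gives the monic gcd w^2 - 9w + 18.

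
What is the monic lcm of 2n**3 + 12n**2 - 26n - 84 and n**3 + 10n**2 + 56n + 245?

n**5 + 9n**4 + 40n**3 + 129n**2 - 581n - 1470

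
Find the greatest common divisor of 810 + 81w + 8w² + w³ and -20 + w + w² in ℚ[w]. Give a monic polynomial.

1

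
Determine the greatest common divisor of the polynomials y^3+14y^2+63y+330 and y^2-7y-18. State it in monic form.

1

By polynomial division,
  y^3+14y^2+63y+330 = (y+21)(y^2-7y-18) + (228y+708)
  y^2-7y-18 = ((1/228)y-16/361)(228y+708) + (4830/361)
  228y+708 = ((13718/805)y+42598/805)(4830/361) + (0)
The last nonzero remainder is the constant 4830/361, so the polynomials are coprime and gcd = 1.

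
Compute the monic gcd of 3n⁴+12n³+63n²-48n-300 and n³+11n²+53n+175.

Euclidean algorithm in ℚ[n]:
  3n⁴+12n³+63n²-48n-300 = (3n-21)(n³+11n²+53n+175) + (135n²+540n+3375)
  n³+11n²+53n+175 = ((1/135)n+7/135)(135n²+540n+3375) + (0)
Last nonzero remainder: 135n²+540n+3375. Dividing through by 135 gives the monic gcd n²+4n+25.

n²+4n+25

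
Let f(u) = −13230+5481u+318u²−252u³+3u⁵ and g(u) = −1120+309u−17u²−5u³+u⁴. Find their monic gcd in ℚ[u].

Apply the Euclidean algorithm:
  3u⁵−252u³+318u²+5481u−13230 = (3u+15)(u⁴−5u³−17u²+309u−1120) + (−126u³−354u²+4206u+3570)
  u⁴−5u³−17u²+309u−1120 = (−(1/126)u+82/1323)(−126u³−354u²+4206u+3570) + ((16900/441)u²+(33800/441)u−84500/63)
  −126u³−354u²+4206u+3570 = (−(27783/8450)u−22491/8450)((16900/441)u²+(33800/441)u−84500/63) + (0)
Last nonzero remainder: (16900/441)u²+(33800/441)u−84500/63. Dividing through by 16900/441 gives the monic gcd u²+2u−35.

−35+2u+u²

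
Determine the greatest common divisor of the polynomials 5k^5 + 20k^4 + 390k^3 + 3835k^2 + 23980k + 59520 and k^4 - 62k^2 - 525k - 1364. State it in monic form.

By polynomial division,
  5k^5 + 20k^4 + 390k^3 + 3835k^2 + 23980k + 59520 = (5k + 20)(k^4 - 62k^2 - 525k - 1364) + (700k^3 + 7700k^2 + 41300k + 86800)
  k^4 - 62k^2 - 525k - 1364 = ((1/700)k - 11/700)(700k^3 + 7700k^2 + 41300k + 86800) + (0)
Last nonzero remainder: 700k^3 + 7700k^2 + 41300k + 86800. Dividing through by 700 gives the monic gcd k^3 + 11k^2 + 59k + 124.

k^3 + 11k^2 + 59k + 124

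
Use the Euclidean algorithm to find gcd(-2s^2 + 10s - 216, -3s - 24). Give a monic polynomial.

1

By polynomial division,
  -2s^2 + 10s - 216 = ((2/3)s - 26/3)(-3s - 24) + (-424)
  -3s - 24 = ((3/424)s + 3/53)(-424) + (0)
The last nonzero remainder is the constant -424, so the polynomials are coprime and gcd = 1.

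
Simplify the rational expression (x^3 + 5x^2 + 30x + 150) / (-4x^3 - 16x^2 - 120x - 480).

(-x - 5)/(4x + 16)

Repeated division with remainder:
  x^3 + 5x^2 + 30x + 150 = (-1/4)(-4x^3 - 16x^2 - 120x - 480) + (x^2 + 30)
  -4x^3 - 16x^2 - 120x - 480 = (-4x - 16)(x^2 + 30) + (0)
The last nonzero remainder x^2 + 30 is already monic.
Cancel x^2 + 30 from numerator and denominator to get the reduced form.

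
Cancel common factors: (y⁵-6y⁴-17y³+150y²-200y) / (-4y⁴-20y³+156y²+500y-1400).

(-y²+4y)/(4y+28)

Repeated division with remainder:
  y⁵-6y⁴-17y³+150y²-200y = (-(1/4)y+11/4)(-4y⁴-20y³+156y²+500y-1400) + (77y³-154y²-1925y+3850)
  -4y⁴-20y³+156y²+500y-1400 = (-(4/77)y-4/11)(77y³-154y²-1925y+3850) + (0)
Last nonzero remainder: 77y³-154y²-1925y+3850. Dividing through by 77 gives the monic gcd y³-2y²-25y+50.
Cancel y³-2y²-25y+50 from numerator and denominator to get the reduced form.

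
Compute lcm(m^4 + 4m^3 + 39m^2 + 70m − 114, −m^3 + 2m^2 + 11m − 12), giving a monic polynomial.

m^5 + 23m^3 − 86m^2 − 394m + 456

By polynomial division,
  m^4 + 4m^3 + 39m^2 + 70m − 114 = (−m − 6)(−m^3 + 2m^2 + 11m − 12) + (62m^2 + 124m − 186)
  −m^3 + 2m^2 + 11m − 12 = (−(1/62)m + 2/31)(62m^2 + 124m − 186) + (0)
Last nonzero remainder: 62m^2 + 124m − 186. Dividing through by 62 gives the monic gcd m^2 + 2m − 3.
Then lcm(f, g) = f·g / gcd(f, g); expanding and making the result monic gives the answer.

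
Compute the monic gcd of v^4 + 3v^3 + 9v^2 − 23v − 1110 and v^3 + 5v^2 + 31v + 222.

v + 6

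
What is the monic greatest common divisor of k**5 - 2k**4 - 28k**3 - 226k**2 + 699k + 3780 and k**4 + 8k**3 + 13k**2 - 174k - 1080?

Apply the Euclidean algorithm:
  k**5 - 2k**4 - 28k**3 - 226k**2 + 699k + 3780 = (k - 10)(k**4 + 8k**3 + 13k**2 - 174k - 1080) + (39k**3 + 78k**2 + 39k - 7020)
  k**4 + 8k**3 + 13k**2 - 174k - 1080 = ((1/39)k + 2/13)(39k**3 + 78k**2 + 39k - 7020) + (0)
Last nonzero remainder: 39k**3 + 78k**2 + 39k - 7020. Dividing through by 39 gives the monic gcd k**3 + 2k**2 + k - 180.

k**3 + 2k**2 + k - 180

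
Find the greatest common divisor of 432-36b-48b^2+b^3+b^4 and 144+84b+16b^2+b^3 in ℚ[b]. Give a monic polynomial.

By polynomial division,
  b^4+b^3-48b^2-36b+432 = (b-15)(b^3+16b^2+84b+144) + (108b^2+1080b+2592)
  b^3+16b^2+84b+144 = ((1/108)b+1/18)(108b^2+1080b+2592) + (0)
Last nonzero remainder: 108b^2+1080b+2592. Dividing through by 108 gives the monic gcd b^2+10b+24.

24+10b+b^2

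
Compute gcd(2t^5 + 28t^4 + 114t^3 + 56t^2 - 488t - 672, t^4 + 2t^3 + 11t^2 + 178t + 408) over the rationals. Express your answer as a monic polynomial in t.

t^2 + 7t + 12

By polynomial division,
  2t^5 + 28t^4 + 114t^3 + 56t^2 - 488t - 672 = (2t + 24)(t^4 + 2t^3 + 11t^2 + 178t + 408) + (44t^3 - 564t^2 - 5576t - 10464)
  t^4 + 2t^3 + 11t^2 + 178t + 408 = ((1/44)t + 163/484)(44t^3 - 564t^2 - 5576t - 10464) + ((39648/121)t^2 + (277536/121)t + 475776/121)
  44t^3 - 564t^2 - 5576t - 10464 = ((1331/9912)t - 13189/4956)((39648/121)t^2 + (277536/121)t + 475776/121) + (0)
Last nonzero remainder: (39648/121)t^2 + (277536/121)t + 475776/121. Dividing through by 39648/121 gives the monic gcd t^2 + 7t + 12.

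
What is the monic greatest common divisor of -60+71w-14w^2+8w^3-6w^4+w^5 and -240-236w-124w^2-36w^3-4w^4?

5+2w+w^2

By polynomial division,
  w^5-6w^4+8w^3-14w^2+71w-60 = (-(1/4)w+15/4)(-4w^4-36w^3-124w^2-236w-240) + (112w^3+392w^2+896w+840)
  -4w^4-36w^3-124w^2-236w-240 = (-(1/28)w-11/56)(112w^3+392w^2+896w+840) + (-15w^2-30w-75)
  112w^3+392w^2+896w+840 = (-(112/15)w-56/5)(-15w^2-30w-75) + (0)
Last nonzero remainder: -15w^2-30w-75. Dividing through by -15 gives the monic gcd w^2+2w+5.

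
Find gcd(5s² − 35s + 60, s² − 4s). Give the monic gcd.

s − 4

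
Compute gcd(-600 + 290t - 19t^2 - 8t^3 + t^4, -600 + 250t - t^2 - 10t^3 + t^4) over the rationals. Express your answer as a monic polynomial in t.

20 - 9t + t^2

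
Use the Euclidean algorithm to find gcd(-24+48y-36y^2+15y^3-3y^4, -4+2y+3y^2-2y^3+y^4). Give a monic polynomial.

-4+6y-3y^2+y^3

Repeated division with remainder:
  -3y^4+15y^3-36y^2+48y-24 = (-3)(y^4-2y^3+3y^2+2y-4) + (9y^3-27y^2+54y-36)
  y^4-2y^3+3y^2+2y-4 = ((1/9)y+1/9)(9y^3-27y^2+54y-36) + (0)
Last nonzero remainder: 9y^3-27y^2+54y-36. Dividing through by 9 gives the monic gcd y^3-3y^2+6y-4.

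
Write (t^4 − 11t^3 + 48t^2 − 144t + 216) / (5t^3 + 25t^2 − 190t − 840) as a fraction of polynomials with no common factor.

(t^3 − 5t^2 + 18t − 36)/(5t^2 + 55t + 140)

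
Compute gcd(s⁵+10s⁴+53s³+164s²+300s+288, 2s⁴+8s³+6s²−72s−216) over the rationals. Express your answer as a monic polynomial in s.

Repeated division with remainder:
  s⁵+10s⁴+53s³+164s²+300s+288 = ((1/2)s+3)(2s⁴+8s³+6s²−72s−216) + (26s³+182s²+624s+936)
  2s⁴+8s³+6s²−72s−216 = ((1/13)s−3/13)(26s³+182s²+624s+936) + (0)
Last nonzero remainder: 26s³+182s²+624s+936. Dividing through by 26 gives the monic gcd s³+7s²+24s+36.

s³+7s²+24s+36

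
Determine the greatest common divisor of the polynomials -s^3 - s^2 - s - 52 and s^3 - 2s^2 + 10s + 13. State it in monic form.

s^2 - 3s + 13

Repeated division with remainder:
  -s^3 - s^2 - s - 52 = (-1)(s^3 - 2s^2 + 10s + 13) + (-3s^2 + 9s - 39)
  s^3 - 2s^2 + 10s + 13 = (-(1/3)s - 1/3)(-3s^2 + 9s - 39) + (0)
Last nonzero remainder: -3s^2 + 9s - 39. Dividing through by -3 gives the monic gcd s^2 - 3s + 13.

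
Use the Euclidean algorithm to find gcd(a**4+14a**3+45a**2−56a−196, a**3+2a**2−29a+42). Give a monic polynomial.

By polynomial division,
  a**4+14a**3+45a**2−56a−196 = (a+12)(a**3+2a**2−29a+42) + (50a**2+250a−700)
  a**3+2a**2−29a+42 = ((1/50)a−3/50)(50a**2+250a−700) + (0)
Last nonzero remainder: 50a**2+250a−700. Dividing through by 50 gives the monic gcd a**2+5a−14.

a**2+5a−14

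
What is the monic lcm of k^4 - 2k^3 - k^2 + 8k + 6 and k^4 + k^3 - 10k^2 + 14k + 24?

k^5 + 2k^4 - 9k^3 + 4k^2 + 38k + 24

By polynomial division,
  k^4 - 2k^3 - k^2 + 8k + 6 = (k^4 + k^3 - 10k^2 + 14k + 24) + (-3k^3 + 9k^2 - 6k - 18)
  k^4 + k^3 - 10k^2 + 14k + 24 = (-(1/3)k - 4/3)(-3k^3 + 9k^2 - 6k - 18) + (0)
Last nonzero remainder: -3k^3 + 9k^2 - 6k - 18. Dividing through by -3 gives the monic gcd k^3 - 3k^2 + 2k + 6.
Then lcm(f, g) = f·g / gcd(f, g); expanding and making the result monic gives the answer.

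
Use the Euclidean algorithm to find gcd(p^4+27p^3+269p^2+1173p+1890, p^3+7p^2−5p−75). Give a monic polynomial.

Euclidean algorithm in ℚ[p]:
  p^4+27p^3+269p^2+1173p+1890 = (p+20)(p^3+7p^2−5p−75) + (134p^2+1348p+3390)
  p^3+7p^2−5p−75 = ((1/134)p−205/8978)(134p^2+1348p+3390) + ((2160/4489)p+10800/4489)
  134p^2+1348p+3390 = ((300763/1080)p+507257/360)((2160/4489)p+10800/4489) + (0)
Last nonzero remainder: (2160/4489)p+10800/4489. Dividing through by 2160/4489 gives the monic gcd p+5.

p+5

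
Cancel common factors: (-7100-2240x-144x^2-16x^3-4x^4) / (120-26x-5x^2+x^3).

By polynomial division,
  -4x^4-16x^3-144x^2-2240x-7100 = (-4x-36)(x^3-5x^2-26x+120) + (-428x^2-2696x-2780)
  x^3-5x^2-26x+120 = (-(1/428)x+1209/45796)(-428x^2-2696x-2780) + ((442827/11449)x+2214135/11449)
  -428x^2-2696x-2780 = (-(4900172/442827)x-6365644/442827)((442827/11449)x+2214135/11449) + (0)
Last nonzero remainder: (442827/11449)x+2214135/11449. Dividing through by 442827/11449 gives the monic gcd x+5.
Cancel x+5 from numerator and denominator to get the reduced form.

(-1420-164x+4x^2-4x^3)/(24-10x+x^2)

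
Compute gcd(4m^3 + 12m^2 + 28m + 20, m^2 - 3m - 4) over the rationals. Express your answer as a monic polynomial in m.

m + 1

Euclidean algorithm in ℚ[m]:
  4m^3 + 12m^2 + 28m + 20 = (4m + 24)(m^2 - 3m - 4) + (116m + 116)
  m^2 - 3m - 4 = ((1/116)m - 1/29)(116m + 116) + (0)
Last nonzero remainder: 116m + 116. Dividing through by 116 gives the monic gcd m + 1.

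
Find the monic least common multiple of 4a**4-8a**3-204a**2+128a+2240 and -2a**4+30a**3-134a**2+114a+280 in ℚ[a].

a**6-6a**5-48a**4+246a**3+687a**2-2400a-2800

Euclidean algorithm in ℚ[a]:
  4a**4-8a**3-204a**2+128a+2240 = (-2)(-2a**4+30a**3-134a**2+114a+280) + (52a**3-472a**2+356a+2800)
  -2a**4+30a**3-134a**2+114a+280 = (-(1/26)a+77/338)(52a**3-472a**2+356a+2800) + (-(2160/169)a**2+(23760/169)a-60480/169)
  52a**3-472a**2+356a+2800 = (-(2197/540)a-845/108)(-(2160/169)a**2+(23760/169)a-60480/169) + (0)
Last nonzero remainder: -(2160/169)a**2+(23760/169)a-60480/169. Dividing through by -2160/169 gives the monic gcd a**2-11a+28.
Then lcm(f, g) = f·g / gcd(f, g); expanding and making the result monic gives the answer.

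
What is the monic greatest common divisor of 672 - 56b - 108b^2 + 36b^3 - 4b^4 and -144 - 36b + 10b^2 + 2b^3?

-4 + b

Euclidean algorithm in ℚ[b]:
  -4b^4 + 36b^3 - 108b^2 - 56b + 672 = (-2b + 28)(2b^3 + 10b^2 - 36b - 144) + (-460b^2 + 664b + 4704)
  2b^3 + 10b^2 - 36b - 144 = (-(1/230)b - 741/26450)(-460b^2 + 664b + 4704) + ((40392/13225)b - 161568/13225)
  -460b^2 + 664b + 4704 = (-(1520875/10098)b - 648025/1683)((40392/13225)b - 161568/13225) + (0)
Last nonzero remainder: (40392/13225)b - 161568/13225. Dividing through by 40392/13225 gives the monic gcd b - 4.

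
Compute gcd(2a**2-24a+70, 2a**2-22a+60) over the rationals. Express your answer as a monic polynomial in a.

a-5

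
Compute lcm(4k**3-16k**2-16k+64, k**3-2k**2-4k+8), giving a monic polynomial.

Repeated division with remainder:
  4k**3-16k**2-16k+64 = (4)(k**3-2k**2-4k+8) + (-8k**2+32)
  k**3-2k**2-4k+8 = (-(1/8)k+1/4)(-8k**2+32) + (0)
Last nonzero remainder: -8k**2+32. Dividing through by -8 gives the monic gcd k**2-4.
Then lcm(f, g) = f·g / gcd(f, g); expanding and making the result monic gives the answer.

k**4-6k**3+4k**2+24k-32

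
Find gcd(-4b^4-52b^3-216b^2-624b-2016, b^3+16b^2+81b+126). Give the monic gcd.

b^2+13b+42

Euclidean algorithm in ℚ[b]:
  -4b^4-52b^3-216b^2-624b-2016 = (-4b+12)(b^3+16b^2+81b+126) + (-84b^2-1092b-3528)
  b^3+16b^2+81b+126 = (-(1/84)b-1/28)(-84b^2-1092b-3528) + (0)
Last nonzero remainder: -84b^2-1092b-3528. Dividing through by -84 gives the monic gcd b^2+13b+42.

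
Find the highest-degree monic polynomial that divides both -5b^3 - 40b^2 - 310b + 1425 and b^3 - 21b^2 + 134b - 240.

b - 3

By polynomial division,
  -5b^3 - 40b^2 - 310b + 1425 = (-5)(b^3 - 21b^2 + 134b - 240) + (-145b^2 + 360b + 225)
  b^3 - 21b^2 + 134b - 240 = (-(1/145)b + 537/4205)(-145b^2 + 360b + 225) + ((75335/841)b - 226005/841)
  -145b^2 + 360b + 225 = (-(24389/15067)b - 12615/15067)((75335/841)b - 226005/841) + (0)
Last nonzero remainder: (75335/841)b - 226005/841. Dividing through by 75335/841 gives the monic gcd b - 3.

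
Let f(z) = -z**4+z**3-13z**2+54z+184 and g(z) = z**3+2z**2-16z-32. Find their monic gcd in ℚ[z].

By polynomial division,
  -z**4+z**3-13z**2+54z+184 = (-z+3)(z**3+2z**2-16z-32) + (-35z**2+70z+280)
  z**3+2z**2-16z-32 = (-(1/35)z-4/35)(-35z**2+70z+280) + (0)
Last nonzero remainder: -35z**2+70z+280. Dividing through by -35 gives the monic gcd z**2-2z-8.

z**2-2z-8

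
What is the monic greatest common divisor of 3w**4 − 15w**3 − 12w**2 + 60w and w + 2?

w + 2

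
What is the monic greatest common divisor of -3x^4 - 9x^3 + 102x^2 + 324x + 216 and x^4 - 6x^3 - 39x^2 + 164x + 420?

x^2 - 4x - 12

By polynomial division,
  -3x^4 - 9x^3 + 102x^2 + 324x + 216 = (-3)(x^4 - 6x^3 - 39x^2 + 164x + 420) + (-27x^3 - 15x^2 + 816x + 1476)
  x^4 - 6x^3 - 39x^2 + 164x + 420 = (-(1/27)x + 59/243)(-27x^3 - 15x^2 + 816x + 1476) + (-(416/81)x^2 + (1664/81)x + 1664/27)
  -27x^3 - 15x^2 + 816x + 1476 = ((2187/416)x + 9963/416)(-(416/81)x^2 + (1664/81)x + 1664/27) + (0)
Last nonzero remainder: -(416/81)x^2 + (1664/81)x + 1664/27. Dividing through by -416/81 gives the monic gcd x^2 - 4x - 12.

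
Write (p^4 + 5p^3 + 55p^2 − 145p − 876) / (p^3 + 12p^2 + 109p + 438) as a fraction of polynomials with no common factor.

(p^2 − p − 12)/(p + 6)

Euclidean algorithm in ℚ[p]:
  p^4 + 5p^3 + 55p^2 − 145p − 876 = (p − 7)(p^3 + 12p^2 + 109p + 438) + (30p^2 + 180p + 2190)
  p^3 + 12p^2 + 109p + 438 = ((1/30)p + 1/5)(30p^2 + 180p + 2190) + (0)
Last nonzero remainder: 30p^2 + 180p + 2190. Dividing through by 30 gives the monic gcd p^2 + 6p + 73.
Cancel p^2 + 6p + 73 from numerator and denominator to get the reduced form.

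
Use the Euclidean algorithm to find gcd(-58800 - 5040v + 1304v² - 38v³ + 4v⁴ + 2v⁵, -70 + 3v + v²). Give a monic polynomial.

Euclidean algorithm in ℚ[v]:
  2v⁵ + 4v⁴ - 38v³ + 1304v² - 5040v - 58800 = (2v³ - 2v² + 108v + 840)(v² + 3v - 70) + (0)
The last nonzero remainder v² + 3v - 70 is already monic.

-70 + 3v + v²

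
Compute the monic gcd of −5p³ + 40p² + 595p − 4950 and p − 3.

1

By polynomial division,
  −5p³ + 40p² + 595p − 4950 = (−5p² + 25p + 670)(p − 3) + (−2940)
  p − 3 = (−(1/2940)p + 1/980)(−2940) + (0)
The last nonzero remainder is the constant −2940, so the polynomials are coprime and gcd = 1.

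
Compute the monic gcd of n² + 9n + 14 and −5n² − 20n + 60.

Repeated division with remainder:
  n² + 9n + 14 = (−1/5)(−5n² − 20n + 60) + (5n + 26)
  −5n² − 20n + 60 = (−n + 6/5)(5n + 26) + (144/5)
  5n + 26 = ((25/144)n + 65/72)(144/5) + (0)
The last nonzero remainder is the constant 144/5, so the polynomials are coprime and gcd = 1.

1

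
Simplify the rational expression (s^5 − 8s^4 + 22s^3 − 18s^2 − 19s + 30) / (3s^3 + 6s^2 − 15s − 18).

(s^3 − 7s^2 + 17s − 15)/(3s + 9)

Euclidean algorithm in ℚ[s]:
  s^5 − 8s^4 + 22s^3 − 18s^2 − 19s + 30 = ((1/3)s^2 − (10/3)s + 47/3)(3s^3 + 6s^2 − 15s − 18) + (−156s^2 + 156s + 312)
  3s^3 + 6s^2 − 15s − 18 = (−(1/52)s − 3/52)(−156s^2 + 156s + 312) + (0)
Last nonzero remainder: −156s^2 + 156s + 312. Dividing through by −156 gives the monic gcd s^2 − s − 2.
Cancel s^2 − s − 2 from numerator and denominator to get the reduced form.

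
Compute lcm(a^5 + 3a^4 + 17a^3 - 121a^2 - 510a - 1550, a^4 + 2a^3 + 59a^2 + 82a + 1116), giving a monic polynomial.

Repeated division with remainder:
  a^5 + 3a^4 + 17a^3 - 121a^2 - 510a - 1550 = (a + 1)(a^4 + 2a^3 + 59a^2 + 82a + 1116) + (-44a^3 - 262a^2 - 1708a - 2666)
  a^4 + 2a^3 + 59a^2 + 82a + 1116 = (-(1/44)a + 87/968)(-44a^3 - 262a^2 - 1708a - 2666) + ((21165/484)a^2 + (21165/121)a + 656115/484)
  -44a^3 - 262a^2 - 1708a - 2666 = (-(21296/21165)a - 41624/21165)((21165/484)a^2 + (21165/121)a + 656115/484) + (0)
Last nonzero remainder: (21165/484)a^2 + (21165/121)a + 656115/484. Dividing through by 21165/484 gives the monic gcd a^2 + 4a + 31.
Then lcm(f, g) = f·g / gcd(f, g); expanding and making the result monic gives the answer.

a^7 + a^6 + 47a^5 - 47a^4 + 344a^3 - 4886a^2 - 15260a - 55800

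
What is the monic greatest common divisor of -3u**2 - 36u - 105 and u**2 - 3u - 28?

1

Repeated division with remainder:
  -3u**2 - 36u - 105 = (-3)(u**2 - 3u - 28) + (-45u - 189)
  u**2 - 3u - 28 = (-(1/45)u + 4/25)(-45u - 189) + (56/25)
  -45u - 189 = (-(1125/56)u - 675/8)(56/25) + (0)
The last nonzero remainder is the constant 56/25, so the polynomials are coprime and gcd = 1.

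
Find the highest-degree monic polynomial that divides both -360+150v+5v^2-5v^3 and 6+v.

6+v

Repeated division with remainder:
  -5v^3+5v^2+150v-360 = (-5v^2+35v-60)(v+6) + (0)
The last nonzero remainder v+6 is already monic.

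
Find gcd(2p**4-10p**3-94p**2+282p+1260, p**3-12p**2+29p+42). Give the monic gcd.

p**2-13p+42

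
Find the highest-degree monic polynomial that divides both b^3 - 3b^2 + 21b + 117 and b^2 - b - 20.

1

Apply the Euclidean algorithm:
  b^3 - 3b^2 + 21b + 117 = (b - 2)(b^2 - b - 20) + (39b + 77)
  b^2 - b - 20 = ((1/39)b - 116/1521)(39b + 77) + (-21488/1521)
  39b + 77 = (-(59319/21488)b - 117117/21488)(-21488/1521) + (0)
The last nonzero remainder is the constant -21488/1521, so the polynomials are coprime and gcd = 1.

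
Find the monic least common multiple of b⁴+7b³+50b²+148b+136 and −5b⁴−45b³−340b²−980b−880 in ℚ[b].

b⁶+12b⁵+129b⁴+706b³+3076b²+7192b+5984

Apply the Euclidean algorithm:
  b⁴+7b³+50b²+148b+136 = (−1/5)(−5b⁴−45b³−340b²−980b−880) + (−2b³−18b²−48b−40)
  −5b⁴−45b³−340b²−980b−880 = ((5/2)b)(−2b³−18b²−48b−40) + (−220b²−880b−880)
  −2b³−18b²−48b−40 = ((1/110)b+1/22)(−220b²−880b−880) + (0)
Last nonzero remainder: −220b²−880b−880. Dividing through by −220 gives the monic gcd b²+4b+4.
Then lcm(f, g) = f·g / gcd(f, g); expanding and making the result monic gives the answer.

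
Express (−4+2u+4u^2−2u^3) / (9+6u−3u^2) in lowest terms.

(4−6u+2u^2)/(−9+3u)

Repeated division with remainder:
  −2u^3+4u^2+2u−4 = ((2/3)u)(−3u^2+6u+9) + (−4u−4)
  −3u^2+6u+9 = ((3/4)u−9/4)(−4u−4) + (0)
Last nonzero remainder: −4u−4. Dividing through by −4 gives the monic gcd u+1.
Cancel u+1 from numerator and denominator to get the reduced form.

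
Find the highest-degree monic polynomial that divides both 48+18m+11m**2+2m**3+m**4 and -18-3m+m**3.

6+3m+m**2

Repeated division with remainder:
  m**4+2m**3+11m**2+18m+48 = (m+2)(m**3-3m-18) + (14m**2+42m+84)
  m**3-3m-18 = ((1/14)m-3/14)(14m**2+42m+84) + (0)
Last nonzero remainder: 14m**2+42m+84. Dividing through by 14 gives the monic gcd m**2+3m+6.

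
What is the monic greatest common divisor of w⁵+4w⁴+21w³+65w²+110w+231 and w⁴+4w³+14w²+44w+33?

w³+3w²+11w+33

Apply the Euclidean algorithm:
  w⁵+4w⁴+21w³+65w²+110w+231 = (w)(w⁴+4w³+14w²+44w+33) + (7w³+21w²+77w+231)
  w⁴+4w³+14w²+44w+33 = ((1/7)w+1/7)(7w³+21w²+77w+231) + (0)
Last nonzero remainder: 7w³+21w²+77w+231. Dividing through by 7 gives the monic gcd w³+3w²+11w+33.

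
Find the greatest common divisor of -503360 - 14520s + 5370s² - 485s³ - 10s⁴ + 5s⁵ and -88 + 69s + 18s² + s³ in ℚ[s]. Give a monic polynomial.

Euclidean algorithm in ℚ[s]:
  5s⁵ - 10s⁴ - 485s³ + 5370s² - 14520s - 503360 = (5s² - 100s + 970)(s³ + 18s² + 69s - 88) + (-4750s² - 90250s - 418000)
  s³ + 18s² + 69s - 88 = (-(1/4750)s + 1/4750)(-4750s² - 90250s - 418000) + (0)
Last nonzero remainder: -4750s² - 90250s - 418000. Dividing through by -4750 gives the monic gcd s² + 19s + 88.

88 + 19s + s²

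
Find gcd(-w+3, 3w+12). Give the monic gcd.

1

By polynomial division,
  -w+3 = (-1/3)(3w+12) + (7)
  3w+12 = ((3/7)w+12/7)(7) + (0)
The last nonzero remainder is the constant 7, so the polynomials are coprime and gcd = 1.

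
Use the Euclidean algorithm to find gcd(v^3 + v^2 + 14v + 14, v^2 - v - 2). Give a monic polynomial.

v + 1

By polynomial division,
  v^3 + v^2 + 14v + 14 = (v + 2)(v^2 - v - 2) + (18v + 18)
  v^2 - v - 2 = ((1/18)v - 1/9)(18v + 18) + (0)
Last nonzero remainder: 18v + 18. Dividing through by 18 gives the monic gcd v + 1.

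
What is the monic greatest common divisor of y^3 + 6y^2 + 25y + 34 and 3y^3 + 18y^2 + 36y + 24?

Euclidean algorithm in ℚ[y]:
  y^3 + 6y^2 + 25y + 34 = (1/3)(3y^3 + 18y^2 + 36y + 24) + (13y + 26)
  3y^3 + 18y^2 + 36y + 24 = ((3/13)y^2 + (12/13)y + 12/13)(13y + 26) + (0)
Last nonzero remainder: 13y + 26. Dividing through by 13 gives the monic gcd y + 2.

y + 2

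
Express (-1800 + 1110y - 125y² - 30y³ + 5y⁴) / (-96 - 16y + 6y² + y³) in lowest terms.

By polynomial division,
  5y⁴ - 30y³ - 125y² + 1110y - 1800 = (5y - 60)(y³ + 6y² - 16y - 96) + (315y² + 630y - 7560)
  y³ + 6y² - 16y - 96 = ((1/315)y + 4/315)(315y² + 630y - 7560) + (0)
Last nonzero remainder: 315y² + 630y - 7560. Dividing through by 315 gives the monic gcd y² + 2y - 24.
Cancel y² + 2y - 24 from numerator and denominator to get the reduced form.

(75 - 40y + 5y²)/(4 + y)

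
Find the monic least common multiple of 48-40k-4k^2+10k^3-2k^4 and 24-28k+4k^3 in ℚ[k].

72-108k+10k^2+39k^3-11k^4-3k^5+k^6

Euclidean algorithm in ℚ[k]:
  -2k^4+10k^3-4k^2-40k+48 = (-(1/2)k+5/2)(4k^3-28k+24) + (-18k^2+42k-12)
  4k^3-28k+24 = (-(2/9)k-14/27)(-18k^2+42k-12) + (-(80/9)k+160/9)
  -18k^2+42k-12 = ((81/40)k-27/40)(-(80/9)k+160/9) + (0)
Last nonzero remainder: -(80/9)k+160/9. Dividing through by -80/9 gives the monic gcd k-2.
Then lcm(f, g) = f·g / gcd(f, g); expanding and making the result monic gives the answer.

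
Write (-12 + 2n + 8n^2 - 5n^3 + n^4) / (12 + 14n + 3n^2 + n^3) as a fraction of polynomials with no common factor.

(-12 + 14n - 6n^2 + n^3)/(12 + 2n + n^2)

Apply the Euclidean algorithm:
  n^4 - 5n^3 + 8n^2 + 2n - 12 = (n - 8)(n^3 + 3n^2 + 14n + 12) + (18n^2 + 102n + 84)
  n^3 + 3n^2 + 14n + 12 = ((1/18)n - 4/27)(18n^2 + 102n + 84) + ((220/9)n + 220/9)
  18n^2 + 102n + 84 = ((81/110)n + 189/55)((220/9)n + 220/9) + (0)
Last nonzero remainder: (220/9)n + 220/9. Dividing through by 220/9 gives the monic gcd n + 1.
Cancel n + 1 from numerator and denominator to get the reduced form.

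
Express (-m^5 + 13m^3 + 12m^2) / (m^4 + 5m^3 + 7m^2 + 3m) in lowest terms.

(-m^2 + 4m)/(m + 1)

Repeated division with remainder:
  -m^5 + 13m^3 + 12m^2 = (-m + 5)(m^4 + 5m^3 + 7m^2 + 3m) + (-5m^3 - 20m^2 - 15m)
  m^4 + 5m^3 + 7m^2 + 3m = (-(1/5)m - 1/5)(-5m^3 - 20m^2 - 15m) + (0)
Last nonzero remainder: -5m^3 - 20m^2 - 15m. Dividing through by -5 gives the monic gcd m^3 + 4m^2 + 3m.
Cancel m^3 + 4m^2 + 3m from numerator and denominator to get the reduced form.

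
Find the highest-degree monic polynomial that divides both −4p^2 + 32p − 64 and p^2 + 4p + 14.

1

Repeated division with remainder:
  −4p^2 + 32p − 64 = (−4)(p^2 + 4p + 14) + (48p − 8)
  p^2 + 4p + 14 = ((1/48)p + 25/288)(48p − 8) + (529/36)
  48p − 8 = ((1728/529)p − 288/529)(529/36) + (0)
The last nonzero remainder is the constant 529/36, so the polynomials are coprime and gcd = 1.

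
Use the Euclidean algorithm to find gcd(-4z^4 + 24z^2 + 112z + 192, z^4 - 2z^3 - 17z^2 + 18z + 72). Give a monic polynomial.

Apply the Euclidean algorithm:
  -4z^4 + 24z^2 + 112z + 192 = (-4)(z^4 - 2z^3 - 17z^2 + 18z + 72) + (-8z^3 - 44z^2 + 184z + 480)
  z^4 - 2z^3 - 17z^2 + 18z + 72 = (-(1/8)z + 15/16)(-8z^3 - 44z^2 + 184z + 480) + ((189/4)z^2 - (189/2)z - 378)
  -8z^3 - 44z^2 + 184z + 480 = (-(32/189)z - 80/63)((189/4)z^2 - (189/2)z - 378) + (0)
Last nonzero remainder: (189/4)z^2 - (189/2)z - 378. Dividing through by 189/4 gives the monic gcd z^2 - 2z - 8.

z^2 - 2z - 8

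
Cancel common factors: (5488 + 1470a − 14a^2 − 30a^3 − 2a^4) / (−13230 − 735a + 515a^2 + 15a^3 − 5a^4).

(112 + 30a + 2a^2)/(−270 − 15a + 5a^2)

Euclidean algorithm in ℚ[a]:
  −2a^4 − 30a^3 − 14a^2 + 1470a + 5488 = (2/5)(−5a^4 + 15a^3 + 515a^2 − 735a − 13230) + (−36a^3 − 220a^2 + 1764a + 10780)
  −5a^4 + 15a^3 + 515a^2 − 735a − 13230 = ((5/36)a − 205/162)(−36a^3 − 220a^2 + 1764a + 10780) + (−(680/81)a^2 + 33320/81)
  −36a^3 − 220a^2 + 1764a + 10780 = ((729/170)a + 891/34)(−(680/81)a^2 + 33320/81) + (0)
Last nonzero remainder: −(680/81)a^2 + 33320/81. Dividing through by −680/81 gives the monic gcd a^2 − 49.
Cancel a^2 − 49 from numerator and denominator to get the reduced form.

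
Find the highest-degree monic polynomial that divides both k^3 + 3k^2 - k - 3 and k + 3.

Repeated division with remainder:
  k^3 + 3k^2 - k - 3 = (k^2 - 1)(k + 3) + (0)
The last nonzero remainder k + 3 is already monic.

k + 3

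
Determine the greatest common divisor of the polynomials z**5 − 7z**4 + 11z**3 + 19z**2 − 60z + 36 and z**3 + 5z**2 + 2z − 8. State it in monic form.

By polynomial division,
  z**5 − 7z**4 + 11z**3 + 19z**2 − 60z + 36 = (z**2 − 12z + 69)(z**3 + 5z**2 + 2z − 8) + (−294z**2 − 294z + 588)
  z**3 + 5z**2 + 2z − 8 = (−(1/294)z − 2/147)(−294z**2 − 294z + 588) + (0)
Last nonzero remainder: −294z**2 − 294z + 588. Dividing through by −294 gives the monic gcd z**2 + z − 2.

z**2 + z − 2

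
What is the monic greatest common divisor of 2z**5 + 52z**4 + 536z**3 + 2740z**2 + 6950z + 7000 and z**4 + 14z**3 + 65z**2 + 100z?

Repeated division with remainder:
  2z**5 + 52z**4 + 536z**3 + 2740z**2 + 6950z + 7000 = (2z + 24)(z**4 + 14z**3 + 65z**2 + 100z) + (70z**3 + 980z**2 + 4550z + 7000)
  z**4 + 14z**3 + 65z**2 + 100z = ((1/70)z)(70z**3 + 980z**2 + 4550z + 7000) + (0)
Last nonzero remainder: 70z**3 + 980z**2 + 4550z + 7000. Dividing through by 70 gives the monic gcd z**3 + 14z**2 + 65z + 100.

z**3 + 14z**2 + 65z + 100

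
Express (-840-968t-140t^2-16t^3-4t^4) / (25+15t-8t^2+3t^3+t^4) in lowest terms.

(-168+8t-4t^2)/(5-3t+t^2)

Euclidean algorithm in ℚ[t]:
  -4t^4-16t^3-140t^2-968t-840 = (-4)(t^4+3t^3-8t^2+15t+25) + (-4t^3-172t^2-908t-740)
  t^4+3t^3-8t^2+15t+25 = (-(1/4)t+10)(-4t^3-172t^2-908t-740) + (1485t^2+8910t+7425)
  -4t^3-172t^2-908t-740 = (-(4/1485)t-148/1485)(1485t^2+8910t+7425) + (0)
Last nonzero remainder: 1485t^2+8910t+7425. Dividing through by 1485 gives the monic gcd t^2+6t+5.
Cancel t^2+6t+5 from numerator and denominator to get the reduced form.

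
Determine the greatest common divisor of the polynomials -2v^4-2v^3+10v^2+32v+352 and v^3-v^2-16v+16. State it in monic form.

By polynomial division,
  -2v^4-2v^3+10v^2+32v+352 = (-2v-4)(v^3-v^2-16v+16) + (-26v^2+416)
  v^3-v^2-16v+16 = (-(1/26)v+1/26)(-26v^2+416) + (0)
Last nonzero remainder: -26v^2+416. Dividing through by -26 gives the monic gcd v^2-16.

v^2-16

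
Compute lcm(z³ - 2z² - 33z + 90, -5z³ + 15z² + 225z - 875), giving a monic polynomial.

By polynomial division,
  z³ - 2z² - 33z + 90 = (-1/5)(-5z³ + 15z² + 225z - 875) + (z² + 12z - 85)
  -5z³ + 15z² + 225z - 875 = (-5z + 75)(z² + 12z - 85) + (-1100z + 5500)
  z² + 12z - 85 = (-(1/1100)z - 17/1100)(-1100z + 5500) + (0)
Last nonzero remainder: -1100z + 5500. Dividing through by -1100 gives the monic gcd z - 5.
Then lcm(f, g) = f·g / gcd(f, g); expanding and making the result monic gives the answer.

z⁵ - 72z³ + 94z² + 1335z - 3150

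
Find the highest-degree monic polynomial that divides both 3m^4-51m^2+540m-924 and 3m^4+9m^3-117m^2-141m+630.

m^2+5m-14

Euclidean algorithm in ℚ[m]:
  3m^4-51m^2+540m-924 = (3m^4+9m^3-117m^2-141m+630) + (-9m^3+66m^2+681m-1554)
  3m^4+9m^3-117m^2-141m+630 = (-(1/3)m-31/9)(-9m^3+66m^2+681m-1554) + ((1012/3)m^2+(5060/3)m-14168/3)
  -9m^3+66m^2+681m-1554 = (-(27/1012)m+333/1012)((1012/3)m^2+(5060/3)m-14168/3) + (0)
Last nonzero remainder: (1012/3)m^2+(5060/3)m-14168/3. Dividing through by 1012/3 gives the monic gcd m^2+5m-14.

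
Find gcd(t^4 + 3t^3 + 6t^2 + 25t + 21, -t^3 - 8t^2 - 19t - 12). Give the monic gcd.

t^2 + 4t + 3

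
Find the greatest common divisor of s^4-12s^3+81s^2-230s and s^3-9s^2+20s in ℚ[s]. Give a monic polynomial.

By polynomial division,
  s^4-12s^3+81s^2-230s = (s-3)(s^3-9s^2+20s) + (34s^2-170s)
  s^3-9s^2+20s = ((1/34)s-2/17)(34s^2-170s) + (0)
Last nonzero remainder: 34s^2-170s. Dividing through by 34 gives the monic gcd s^2-5s.

s^2-5s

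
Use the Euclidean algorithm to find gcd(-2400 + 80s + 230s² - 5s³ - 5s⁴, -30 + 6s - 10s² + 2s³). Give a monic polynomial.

-5 + s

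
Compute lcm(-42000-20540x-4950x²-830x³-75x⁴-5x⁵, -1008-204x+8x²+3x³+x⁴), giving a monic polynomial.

Repeated division with remainder:
  -5x⁵-75x⁴-830x³-4950x²-20540x-42000 = (-5x-60)(x⁴+3x³+8x²-204x-1008) + (-610x³-5490x²-37820x-102480)
  x⁴+3x³+8x²-204x-1008 = (-(1/610)x+3/305)(-610x³-5490x²-37820x-102480) + (0)
Last nonzero remainder: -610x³-5490x²-37820x-102480. Dividing through by -610 gives the monic gcd x³+9x²+62x+168.
Then lcm(f, g) = f·g / gcd(f, g); expanding and making the result monic gives the answer.

-50400-16248x-1832x²-6x³+76x⁴+9x⁵+x⁶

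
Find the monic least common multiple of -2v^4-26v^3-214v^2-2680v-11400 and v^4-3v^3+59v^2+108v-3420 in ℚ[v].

Euclidean algorithm in ℚ[v]:
  -2v^4-26v^3-214v^2-2680v-11400 = (-2)(v^4-3v^3+59v^2+108v-3420) + (-32v^3-96v^2-2464v-18240)
  v^4-3v^3+59v^2+108v-3420 = (-(1/32)v+3/16)(-32v^3-96v^2-2464v-18240) + (0)
Last nonzero remainder: -32v^3-96v^2-2464v-18240. Dividing through by -32 gives the monic gcd v^3+3v^2+77v+570.
Then lcm(f, g) = f·g / gcd(f, g); expanding and making the result monic gives the answer.

v^5+7v^4+29v^3+698v^2-2340v-34200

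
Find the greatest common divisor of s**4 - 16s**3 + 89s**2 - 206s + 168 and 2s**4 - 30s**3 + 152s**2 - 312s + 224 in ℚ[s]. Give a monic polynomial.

Euclidean algorithm in ℚ[s]:
  s**4 - 16s**3 + 89s**2 - 206s + 168 = (1/2)(2s**4 - 30s**3 + 152s**2 - 312s + 224) + (-s**3 + 13s**2 - 50s + 56)
  2s**4 - 30s**3 + 152s**2 - 312s + 224 = (-2s + 4)(-s**3 + 13s**2 - 50s + 56) + (0)
Last nonzero remainder: -s**3 + 13s**2 - 50s + 56. Dividing through by -1 gives the monic gcd s**3 - 13s**2 + 50s - 56.

s**3 - 13s**2 + 50s - 56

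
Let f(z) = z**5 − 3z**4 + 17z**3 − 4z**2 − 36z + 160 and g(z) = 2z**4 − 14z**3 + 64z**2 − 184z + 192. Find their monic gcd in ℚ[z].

Euclidean algorithm in ℚ[z]:
  z**5 − 3z**4 + 17z**3 − 4z**2 − 36z + 160 = ((1/2)z + 2)(2z**4 − 14z**3 + 64z**2 − 184z + 192) + (13z**3 − 40z**2 + 236z − 224)
  2z**4 − 14z**3 + 64z**2 − 184z + 192 = ((2/13)z − 102/169)(13z**3 − 40z**2 + 236z − 224) + ((600/169)z**2 − (1200/169)z + 9600/169)
  13z**3 − 40z**2 + 236z − 224 = ((2197/600)z − 1183/300)((600/169)z**2 − (1200/169)z + 9600/169) + (0)
Last nonzero remainder: (600/169)z**2 − (1200/169)z + 9600/169. Dividing through by 600/169 gives the monic gcd z**2 − 2z + 16.

z**2 − 2z + 16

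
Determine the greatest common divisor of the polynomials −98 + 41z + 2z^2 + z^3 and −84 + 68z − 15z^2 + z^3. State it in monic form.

−2 + z

Repeated division with remainder:
  z^3 + 2z^2 + 41z − 98 = (z^3 − 15z^2 + 68z − 84) + (17z^2 − 27z − 14)
  z^3 − 15z^2 + 68z − 84 = ((1/17)z − 228/289)(17z^2 − 27z − 14) + ((13734/289)z − 27468/289)
  17z^2 − 27z − 14 = ((4913/13734)z + 289/1962)((13734/289)z − 27468/289) + (0)
Last nonzero remainder: (13734/289)z − 27468/289. Dividing through by 13734/289 gives the monic gcd z − 2.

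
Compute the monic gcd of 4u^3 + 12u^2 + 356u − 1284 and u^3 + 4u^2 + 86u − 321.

Repeated division with remainder:
  4u^3 + 12u^2 + 356u − 1284 = (4)(u^3 + 4u^2 + 86u − 321) + (−4u^2 + 12u)
  u^3 + 4u^2 + 86u − 321 = (−(1/4)u − 7/4)(−4u^2 + 12u) + (107u − 321)
  −4u^2 + 12u = (−(4/107)u)(107u − 321) + (0)
Last nonzero remainder: 107u − 321. Dividing through by 107 gives the monic gcd u − 3.

u − 3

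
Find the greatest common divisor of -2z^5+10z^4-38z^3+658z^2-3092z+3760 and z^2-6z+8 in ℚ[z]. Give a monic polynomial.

z^2-6z+8

By polynomial division,
  -2z^5+10z^4-38z^3+658z^2-3092z+3760 = (-2z^3-2z^2-34z+470)(z^2-6z+8) + (0)
The last nonzero remainder z^2-6z+8 is already monic.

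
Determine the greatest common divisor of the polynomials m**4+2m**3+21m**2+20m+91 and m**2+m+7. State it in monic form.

m**2+m+7

By polynomial division,
  m**4+2m**3+21m**2+20m+91 = (m**2+m+13)(m**2+m+7) + (0)
The last nonzero remainder m**2+m+7 is already monic.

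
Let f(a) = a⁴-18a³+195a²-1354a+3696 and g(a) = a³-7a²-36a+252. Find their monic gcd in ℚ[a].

a²-13a+42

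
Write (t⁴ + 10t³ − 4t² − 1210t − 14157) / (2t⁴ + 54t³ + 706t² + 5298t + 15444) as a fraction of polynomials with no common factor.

(t − 11)/(2t + 12)

Repeated division with remainder:
  t⁴ + 10t³ − 4t² − 1210t − 14157 = (1/2)(2t⁴ + 54t³ + 706t² + 5298t + 15444) + (−17t³ − 357t² − 3859t − 21879)
  2t⁴ + 54t³ + 706t² + 5298t + 15444 = (−(2/17)t − 12/17)(−17t³ − 357t² − 3859t − 21879) + (0)
Last nonzero remainder: −17t³ − 357t² − 3859t − 21879. Dividing through by −17 gives the monic gcd t³ + 21t² + 227t + 1287.
Cancel t³ + 21t² + 227t + 1287 from numerator and denominator to get the reduced form.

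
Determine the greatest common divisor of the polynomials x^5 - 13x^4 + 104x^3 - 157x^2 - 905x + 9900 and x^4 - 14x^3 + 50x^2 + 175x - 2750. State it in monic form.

By polynomial division,
  x^5 - 13x^4 + 104x^3 - 157x^2 - 905x + 9900 = (x + 1)(x^4 - 14x^3 + 50x^2 + 175x - 2750) + (68x^3 - 382x^2 + 1670x + 12650)
  x^4 - 14x^3 + 50x^2 + 175x - 2750 = ((1/68)x - 285/2312)(68x^3 - 382x^2 + 1670x + 12650) + (-(25025/1156)x^2 + (225225/1156)x - 1376375/1156)
  68x^3 - 382x^2 + 1670x + 12650 = (-(78608/25025)x - 53176/5005)(-(25025/1156)x^2 + (225225/1156)x - 1376375/1156) + (0)
Last nonzero remainder: -(25025/1156)x^2 + (225225/1156)x - 1376375/1156. Dividing through by -25025/1156 gives the monic gcd x^2 - 9x + 55.

x^2 - 9x + 55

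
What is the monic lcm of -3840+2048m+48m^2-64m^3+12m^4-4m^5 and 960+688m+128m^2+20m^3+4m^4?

1920-64m-536m^2+20m^3+10m^4-m^5+m^6

Apply the Euclidean algorithm:
  -4m^5+12m^4-64m^3+48m^2+2048m-3840 = (-m+8)(4m^4+20m^3+128m^2+688m+960) + (-96m^3-288m^2-2496m-11520)
  4m^4+20m^3+128m^2+688m+960 = (-(1/24)m-1/12)(-96m^3-288m^2-2496m-11520) + (0)
Last nonzero remainder: -96m^3-288m^2-2496m-11520. Dividing through by -96 gives the monic gcd m^3+3m^2+26m+120.
Then lcm(f, g) = f·g / gcd(f, g); expanding and making the result monic gives the answer.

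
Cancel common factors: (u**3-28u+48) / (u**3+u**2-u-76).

Repeated division with remainder:
  u**3-28u+48 = (u**3+u**2-u-76) + (-u**2-27u+124)
  u**3+u**2-u-76 = (-u+26)(-u**2-27u+124) + (825u-3300)
  -u**2-27u+124 = (-(1/825)u-31/825)(825u-3300) + (0)
Last nonzero remainder: 825u-3300. Dividing through by 825 gives the monic gcd u-4.
Cancel u-4 from numerator and denominator to get the reduced form.

(u**2+4u-12)/(u**2+5u+19)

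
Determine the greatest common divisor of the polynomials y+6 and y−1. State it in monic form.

Apply the Euclidean algorithm:
  y+6 = (y−1) + (7)
  y−1 = ((1/7)y−1/7)(7) + (0)
The last nonzero remainder is the constant 7, so the polynomials are coprime and gcd = 1.

1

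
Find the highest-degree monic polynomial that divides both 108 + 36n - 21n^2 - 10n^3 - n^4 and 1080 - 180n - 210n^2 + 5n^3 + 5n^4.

-36 + 7n^2 + n^3

Repeated division with remainder:
  -n^4 - 10n^3 - 21n^2 + 36n + 108 = (-1/5)(5n^4 + 5n^3 - 210n^2 - 180n + 1080) + (-9n^3 - 63n^2 + 324)
  5n^4 + 5n^3 - 210n^2 - 180n + 1080 = (-(5/9)n + 10/3)(-9n^3 - 63n^2 + 324) + (0)
Last nonzero remainder: -9n^3 - 63n^2 + 324. Dividing through by -9 gives the monic gcd n^3 + 7n^2 - 36.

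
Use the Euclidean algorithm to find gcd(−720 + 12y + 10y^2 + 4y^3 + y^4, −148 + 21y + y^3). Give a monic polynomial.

By polynomial division,
  y^4 + 4y^3 + 10y^2 + 12y − 720 = (y + 4)(y^3 + 21y − 148) + (−11y^2 + 76y − 128)
  y^3 + 21y − 148 = (−(1/11)y − 76/121)(−11y^2 + 76y − 128) + ((6909/121)y − 27636/121)
  −11y^2 + 76y − 128 = (−(1331/6909)y + 3872/6909)((6909/121)y − 27636/121) + (0)
Last nonzero remainder: (6909/121)y − 27636/121. Dividing through by 6909/121 gives the monic gcd y − 4.

−4 + y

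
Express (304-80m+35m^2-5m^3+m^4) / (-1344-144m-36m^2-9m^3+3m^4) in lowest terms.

(19-5m+m^2)/(-84-9m+3m^2)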